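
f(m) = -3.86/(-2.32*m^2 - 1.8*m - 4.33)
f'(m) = -3.86*(4.64*m + 1.8)/(-2.32*m^2 - 1.8*m - 4.33)^2 = (-17.9104*m - 6.948)/(2.32*m^2 + 1.8*m + 4.33)^2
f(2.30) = 0.19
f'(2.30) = -0.11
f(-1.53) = 0.55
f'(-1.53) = 0.42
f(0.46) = 0.68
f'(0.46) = -0.48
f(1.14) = 0.41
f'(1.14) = -0.31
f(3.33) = 0.11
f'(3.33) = -0.05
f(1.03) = 0.45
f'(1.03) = -0.34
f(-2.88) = 0.21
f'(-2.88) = 0.13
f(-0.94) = 0.82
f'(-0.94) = 0.45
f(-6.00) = 0.05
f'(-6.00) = 0.02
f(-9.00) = 0.02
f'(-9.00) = 0.00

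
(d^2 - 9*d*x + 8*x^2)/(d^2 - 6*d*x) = (d^2 - 9*d*x + 8*x^2)/(d*(d - 6*x))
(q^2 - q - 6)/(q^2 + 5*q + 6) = (q - 3)/(q + 3)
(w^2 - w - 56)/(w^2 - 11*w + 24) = (w + 7)/(w - 3)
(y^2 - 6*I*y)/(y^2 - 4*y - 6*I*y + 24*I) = y/(y - 4)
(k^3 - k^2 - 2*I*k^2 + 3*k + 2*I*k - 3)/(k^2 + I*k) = k - 1 - 3*I + 3*I/k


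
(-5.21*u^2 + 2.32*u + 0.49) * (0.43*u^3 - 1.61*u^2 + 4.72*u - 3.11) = -2.2403*u^5 + 9.3857*u^4 - 28.1157*u^3 + 26.3646*u^2 - 4.9024*u - 1.5239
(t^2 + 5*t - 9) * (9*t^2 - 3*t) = 9*t^4 + 42*t^3 - 96*t^2 + 27*t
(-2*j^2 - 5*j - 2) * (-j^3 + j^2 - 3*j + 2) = 2*j^5 + 3*j^4 + 3*j^3 + 9*j^2 - 4*j - 4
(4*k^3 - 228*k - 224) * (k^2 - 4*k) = 4*k^5 - 16*k^4 - 228*k^3 + 688*k^2 + 896*k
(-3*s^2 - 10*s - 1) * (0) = 0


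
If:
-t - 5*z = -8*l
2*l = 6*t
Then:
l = 15*z/23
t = 5*z/23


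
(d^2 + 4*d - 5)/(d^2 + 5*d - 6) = (d + 5)/(d + 6)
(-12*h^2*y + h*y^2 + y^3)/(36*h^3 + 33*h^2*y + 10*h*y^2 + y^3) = y*(-3*h + y)/(9*h^2 + 6*h*y + y^2)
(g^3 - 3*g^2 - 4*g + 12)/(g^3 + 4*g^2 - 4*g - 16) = (g - 3)/(g + 4)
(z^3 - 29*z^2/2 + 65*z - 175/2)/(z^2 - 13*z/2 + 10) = (z^2 - 12*z + 35)/(z - 4)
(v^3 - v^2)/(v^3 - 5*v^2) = (v - 1)/(v - 5)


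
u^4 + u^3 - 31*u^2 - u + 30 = (u - 5)*(u - 1)*(u + 1)*(u + 6)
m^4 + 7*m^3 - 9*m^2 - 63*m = m*(m - 3)*(m + 3)*(m + 7)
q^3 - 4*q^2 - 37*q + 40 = (q - 8)*(q - 1)*(q + 5)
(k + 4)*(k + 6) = k^2 + 10*k + 24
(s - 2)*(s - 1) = s^2 - 3*s + 2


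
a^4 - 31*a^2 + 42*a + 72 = (a - 4)*(a - 3)*(a + 1)*(a + 6)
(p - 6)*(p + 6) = p^2 - 36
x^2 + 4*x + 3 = (x + 1)*(x + 3)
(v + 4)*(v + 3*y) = v^2 + 3*v*y + 4*v + 12*y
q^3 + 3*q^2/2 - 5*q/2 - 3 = (q - 3/2)*(q + 1)*(q + 2)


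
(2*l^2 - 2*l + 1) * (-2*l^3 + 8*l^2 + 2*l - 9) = -4*l^5 + 20*l^4 - 14*l^3 - 14*l^2 + 20*l - 9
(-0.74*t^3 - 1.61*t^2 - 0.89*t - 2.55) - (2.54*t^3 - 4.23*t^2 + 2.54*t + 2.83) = -3.28*t^3 + 2.62*t^2 - 3.43*t - 5.38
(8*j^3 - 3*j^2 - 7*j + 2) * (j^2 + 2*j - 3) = 8*j^5 + 13*j^4 - 37*j^3 - 3*j^2 + 25*j - 6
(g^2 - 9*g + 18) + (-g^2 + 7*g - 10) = 8 - 2*g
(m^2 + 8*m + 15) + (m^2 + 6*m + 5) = 2*m^2 + 14*m + 20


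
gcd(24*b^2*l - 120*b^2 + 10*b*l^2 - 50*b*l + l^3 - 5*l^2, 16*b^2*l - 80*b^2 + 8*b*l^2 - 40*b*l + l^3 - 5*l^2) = 4*b*l - 20*b + l^2 - 5*l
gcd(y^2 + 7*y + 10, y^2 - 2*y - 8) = y + 2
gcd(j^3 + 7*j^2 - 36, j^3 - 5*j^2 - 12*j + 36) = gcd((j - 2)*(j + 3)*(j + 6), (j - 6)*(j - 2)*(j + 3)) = j^2 + j - 6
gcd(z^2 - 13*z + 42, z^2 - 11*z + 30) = z - 6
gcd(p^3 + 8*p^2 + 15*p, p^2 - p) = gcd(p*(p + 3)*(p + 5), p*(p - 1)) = p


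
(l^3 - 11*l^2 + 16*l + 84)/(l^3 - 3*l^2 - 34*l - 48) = (l^2 - 13*l + 42)/(l^2 - 5*l - 24)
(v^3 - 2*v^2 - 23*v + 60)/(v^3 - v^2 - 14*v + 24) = (v^2 + v - 20)/(v^2 + 2*v - 8)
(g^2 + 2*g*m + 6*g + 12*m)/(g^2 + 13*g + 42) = (g + 2*m)/(g + 7)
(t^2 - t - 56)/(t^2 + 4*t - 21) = (t - 8)/(t - 3)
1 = 1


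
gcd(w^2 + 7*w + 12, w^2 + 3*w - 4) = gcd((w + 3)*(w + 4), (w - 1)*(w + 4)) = w + 4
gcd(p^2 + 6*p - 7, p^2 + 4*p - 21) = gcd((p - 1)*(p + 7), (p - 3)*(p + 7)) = p + 7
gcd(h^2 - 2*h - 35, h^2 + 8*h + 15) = h + 5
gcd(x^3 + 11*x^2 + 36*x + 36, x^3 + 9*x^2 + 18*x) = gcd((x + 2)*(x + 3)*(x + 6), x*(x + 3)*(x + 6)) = x^2 + 9*x + 18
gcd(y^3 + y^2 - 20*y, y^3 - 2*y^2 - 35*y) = y^2 + 5*y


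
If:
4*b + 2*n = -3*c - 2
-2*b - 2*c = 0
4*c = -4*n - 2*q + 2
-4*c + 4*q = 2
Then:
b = -5/8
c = 5/8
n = -11/16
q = 9/8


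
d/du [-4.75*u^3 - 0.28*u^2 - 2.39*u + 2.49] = -14.25*u^2 - 0.56*u - 2.39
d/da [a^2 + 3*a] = 2*a + 3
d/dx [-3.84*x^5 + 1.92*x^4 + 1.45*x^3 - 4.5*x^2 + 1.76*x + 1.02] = -19.2*x^4 + 7.68*x^3 + 4.35*x^2 - 9.0*x + 1.76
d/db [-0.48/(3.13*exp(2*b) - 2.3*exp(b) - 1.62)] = (3.0048*exp(b) - 1.104)*exp(b)/(-3.13*exp(2*b) + 2.3*exp(b) + 1.62)^2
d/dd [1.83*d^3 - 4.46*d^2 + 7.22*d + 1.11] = 5.49*d^2 - 8.92*d + 7.22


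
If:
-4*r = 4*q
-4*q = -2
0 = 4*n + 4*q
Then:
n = -1/2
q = 1/2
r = -1/2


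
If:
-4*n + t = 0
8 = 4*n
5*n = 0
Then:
No Solution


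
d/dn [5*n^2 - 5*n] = 10*n - 5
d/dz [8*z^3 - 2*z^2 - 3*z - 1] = 24*z^2 - 4*z - 3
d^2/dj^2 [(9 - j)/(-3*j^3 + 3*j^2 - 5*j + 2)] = 2*((j - 9)*(9*j^2 - 6*j + 5)^2 + (-9*j^2 + 6*j - 3*(j - 9)*(3*j - 1) - 5)*(3*j^3 - 3*j^2 + 5*j - 2))/(3*j^3 - 3*j^2 + 5*j - 2)^3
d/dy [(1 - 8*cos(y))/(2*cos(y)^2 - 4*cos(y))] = (-4*sin(y) - sin(y)/cos(y)^2 + tan(y))/(cos(y) - 2)^2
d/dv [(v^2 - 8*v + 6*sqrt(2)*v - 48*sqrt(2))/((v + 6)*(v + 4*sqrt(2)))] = 2*(-sqrt(2)*v^2 + 7*v^2 + 72*sqrt(2)*v + 48*sqrt(2) + 336)/(v^4 + 8*sqrt(2)*v^3 + 12*v^3 + 68*v^2 + 96*sqrt(2)*v^2 + 384*v + 288*sqrt(2)*v + 1152)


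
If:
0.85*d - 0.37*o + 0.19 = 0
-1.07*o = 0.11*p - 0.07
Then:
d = -0.0447498625618472*p - 0.195052226498076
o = 0.0654205607476635 - 0.102803738317757*p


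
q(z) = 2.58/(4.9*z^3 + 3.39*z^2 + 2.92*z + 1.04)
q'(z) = 2.58*(-14.7*z^2 - 6.78*z - 2.92)/(4.9*z^3 + 3.39*z^2 + 2.92*z + 1.04)^2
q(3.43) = 0.01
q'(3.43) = -0.01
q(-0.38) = 17.08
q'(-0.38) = -278.91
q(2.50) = 0.02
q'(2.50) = -0.03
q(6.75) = 0.00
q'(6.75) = -0.00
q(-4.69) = -0.01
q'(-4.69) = -0.00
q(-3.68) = -0.01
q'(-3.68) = -0.01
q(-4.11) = -0.01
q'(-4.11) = -0.01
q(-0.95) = -0.90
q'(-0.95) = -3.04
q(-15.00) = -0.00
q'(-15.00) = -0.00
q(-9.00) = -0.00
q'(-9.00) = -0.00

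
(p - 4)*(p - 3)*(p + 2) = p^3 - 5*p^2 - 2*p + 24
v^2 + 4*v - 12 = (v - 2)*(v + 6)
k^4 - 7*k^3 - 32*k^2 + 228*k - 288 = (k - 8)*(k - 3)*(k - 2)*(k + 6)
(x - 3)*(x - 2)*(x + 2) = x^3 - 3*x^2 - 4*x + 12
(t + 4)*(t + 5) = t^2 + 9*t + 20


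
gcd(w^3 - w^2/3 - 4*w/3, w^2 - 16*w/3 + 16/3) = w - 4/3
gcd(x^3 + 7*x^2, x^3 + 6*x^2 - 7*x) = x^2 + 7*x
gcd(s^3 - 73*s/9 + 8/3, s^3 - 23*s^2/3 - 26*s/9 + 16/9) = s - 1/3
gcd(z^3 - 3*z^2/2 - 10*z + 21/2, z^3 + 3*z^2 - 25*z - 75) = z + 3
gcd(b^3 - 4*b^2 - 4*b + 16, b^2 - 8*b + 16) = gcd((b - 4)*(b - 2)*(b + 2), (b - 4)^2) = b - 4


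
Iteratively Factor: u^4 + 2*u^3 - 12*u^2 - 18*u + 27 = (u - 3)*(u^3 + 5*u^2 + 3*u - 9) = (u - 3)*(u + 3)*(u^2 + 2*u - 3) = (u - 3)*(u - 1)*(u + 3)*(u + 3)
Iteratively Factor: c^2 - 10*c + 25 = (c - 5)*(c - 5)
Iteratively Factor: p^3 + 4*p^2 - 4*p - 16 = (p + 4)*(p^2 - 4) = (p - 2)*(p + 4)*(p + 2)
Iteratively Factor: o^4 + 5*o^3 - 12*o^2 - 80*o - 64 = (o + 4)*(o^3 + o^2 - 16*o - 16) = (o + 1)*(o + 4)*(o^2 - 16) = (o + 1)*(o + 4)^2*(o - 4)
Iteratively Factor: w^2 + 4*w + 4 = (w + 2)*(w + 2)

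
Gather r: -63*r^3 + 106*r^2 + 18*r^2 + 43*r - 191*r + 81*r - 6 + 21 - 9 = -63*r^3 + 124*r^2 - 67*r + 6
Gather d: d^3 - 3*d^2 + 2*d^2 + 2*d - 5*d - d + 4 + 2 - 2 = d^3 - d^2 - 4*d + 4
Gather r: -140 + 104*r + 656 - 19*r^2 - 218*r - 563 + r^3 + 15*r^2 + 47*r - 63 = r^3 - 4*r^2 - 67*r - 110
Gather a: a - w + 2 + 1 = a - w + 3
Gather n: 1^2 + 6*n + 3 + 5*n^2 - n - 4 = 5*n^2 + 5*n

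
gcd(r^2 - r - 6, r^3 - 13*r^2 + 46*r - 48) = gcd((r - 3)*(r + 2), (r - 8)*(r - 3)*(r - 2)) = r - 3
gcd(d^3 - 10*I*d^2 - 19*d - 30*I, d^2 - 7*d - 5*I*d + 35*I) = d - 5*I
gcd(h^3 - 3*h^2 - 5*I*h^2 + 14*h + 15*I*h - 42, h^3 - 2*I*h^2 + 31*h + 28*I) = h - 7*I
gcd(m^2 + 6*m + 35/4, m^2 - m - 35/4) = m + 5/2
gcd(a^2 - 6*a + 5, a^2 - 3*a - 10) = a - 5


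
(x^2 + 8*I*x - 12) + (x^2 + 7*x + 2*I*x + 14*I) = 2*x^2 + 7*x + 10*I*x - 12 + 14*I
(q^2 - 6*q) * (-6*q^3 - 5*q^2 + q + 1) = -6*q^5 + 31*q^4 + 31*q^3 - 5*q^2 - 6*q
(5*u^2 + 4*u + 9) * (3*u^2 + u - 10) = 15*u^4 + 17*u^3 - 19*u^2 - 31*u - 90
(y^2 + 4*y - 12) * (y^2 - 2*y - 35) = y^4 + 2*y^3 - 55*y^2 - 116*y + 420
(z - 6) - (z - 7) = 1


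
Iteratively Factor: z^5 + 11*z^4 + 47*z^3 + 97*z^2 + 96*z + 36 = (z + 3)*(z^4 + 8*z^3 + 23*z^2 + 28*z + 12) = (z + 1)*(z + 3)*(z^3 + 7*z^2 + 16*z + 12) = (z + 1)*(z + 3)^2*(z^2 + 4*z + 4) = (z + 1)*(z + 2)*(z + 3)^2*(z + 2)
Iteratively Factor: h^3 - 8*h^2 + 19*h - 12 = (h - 4)*(h^2 - 4*h + 3) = (h - 4)*(h - 1)*(h - 3)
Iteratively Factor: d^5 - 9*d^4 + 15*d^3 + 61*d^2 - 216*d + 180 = (d - 2)*(d^4 - 7*d^3 + d^2 + 63*d - 90) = (d - 2)^2*(d^3 - 5*d^2 - 9*d + 45) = (d - 2)^2*(d + 3)*(d^2 - 8*d + 15) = (d - 3)*(d - 2)^2*(d + 3)*(d - 5)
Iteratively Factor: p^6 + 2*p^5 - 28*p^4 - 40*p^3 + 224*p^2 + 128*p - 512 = (p + 2)*(p^5 - 28*p^3 + 16*p^2 + 192*p - 256) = (p - 4)*(p + 2)*(p^4 + 4*p^3 - 12*p^2 - 32*p + 64) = (p - 4)*(p + 2)*(p + 4)*(p^3 - 12*p + 16) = (p - 4)*(p - 2)*(p + 2)*(p + 4)*(p^2 + 2*p - 8) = (p - 4)*(p - 2)*(p + 2)*(p + 4)^2*(p - 2)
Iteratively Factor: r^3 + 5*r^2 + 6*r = (r)*(r^2 + 5*r + 6) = r*(r + 2)*(r + 3)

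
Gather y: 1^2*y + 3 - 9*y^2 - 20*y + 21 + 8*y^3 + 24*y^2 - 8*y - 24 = 8*y^3 + 15*y^2 - 27*y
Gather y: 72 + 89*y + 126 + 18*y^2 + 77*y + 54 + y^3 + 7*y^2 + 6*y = y^3 + 25*y^2 + 172*y + 252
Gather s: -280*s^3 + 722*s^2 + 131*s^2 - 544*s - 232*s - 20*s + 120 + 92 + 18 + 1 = -280*s^3 + 853*s^2 - 796*s + 231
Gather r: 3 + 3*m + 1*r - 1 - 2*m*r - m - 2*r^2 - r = -2*m*r + 2*m - 2*r^2 + 2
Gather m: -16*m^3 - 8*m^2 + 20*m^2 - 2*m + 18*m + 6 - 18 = -16*m^3 + 12*m^2 + 16*m - 12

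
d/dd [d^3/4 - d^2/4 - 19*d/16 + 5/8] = 3*d^2/4 - d/2 - 19/16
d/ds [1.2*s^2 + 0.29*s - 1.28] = 2.4*s + 0.29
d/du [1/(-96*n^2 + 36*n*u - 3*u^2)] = 2*(-6*n + u)/(3*(32*n^2 - 12*n*u + u^2)^2)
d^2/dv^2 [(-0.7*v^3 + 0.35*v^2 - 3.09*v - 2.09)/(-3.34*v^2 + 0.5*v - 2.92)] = (1.4210854715202e-14*v^5 - 7.105427357601e-15*v^4 + 54.468688*v^3 + 154.240104*v^2 - 165.947832*v - 36.667384)/(37.259704*v^6 - 16.7334*v^5 + 100.228056*v^4 - 29.3834*v^3 + 87.624528*v^2 - 12.7896*v + 24.897088)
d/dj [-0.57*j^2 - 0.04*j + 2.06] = -1.14*j - 0.04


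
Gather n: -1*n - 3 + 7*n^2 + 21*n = 7*n^2 + 20*n - 3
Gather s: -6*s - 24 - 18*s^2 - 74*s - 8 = -18*s^2 - 80*s - 32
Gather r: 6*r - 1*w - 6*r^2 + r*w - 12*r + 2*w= -6*r^2 + r*(w - 6) + w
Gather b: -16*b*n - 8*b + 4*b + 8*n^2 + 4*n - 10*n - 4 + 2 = b*(-16*n - 4) + 8*n^2 - 6*n - 2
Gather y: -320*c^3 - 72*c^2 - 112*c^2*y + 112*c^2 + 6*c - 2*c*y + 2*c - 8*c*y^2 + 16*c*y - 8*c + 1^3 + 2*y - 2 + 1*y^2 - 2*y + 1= -320*c^3 + 40*c^2 + y^2*(1 - 8*c) + y*(-112*c^2 + 14*c)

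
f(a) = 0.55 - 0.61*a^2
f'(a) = -1.22*a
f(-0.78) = 0.18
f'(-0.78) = 0.95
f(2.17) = -2.32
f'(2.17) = -2.65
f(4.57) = -12.19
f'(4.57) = -5.58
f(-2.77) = -4.13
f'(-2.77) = 3.38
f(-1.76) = -1.34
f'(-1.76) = 2.15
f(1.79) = -1.40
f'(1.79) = -2.18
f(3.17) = -5.58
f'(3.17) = -3.87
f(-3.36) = -6.34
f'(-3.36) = 4.10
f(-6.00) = -21.41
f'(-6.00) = 7.32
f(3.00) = -4.94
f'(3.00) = -3.66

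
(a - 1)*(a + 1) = a^2 - 1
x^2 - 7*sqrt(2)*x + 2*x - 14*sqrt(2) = (x + 2)*(x - 7*sqrt(2))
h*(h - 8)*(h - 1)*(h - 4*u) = h^4 - 4*h^3*u - 9*h^3 + 36*h^2*u + 8*h^2 - 32*h*u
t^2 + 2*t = t*(t + 2)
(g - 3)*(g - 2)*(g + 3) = g^3 - 2*g^2 - 9*g + 18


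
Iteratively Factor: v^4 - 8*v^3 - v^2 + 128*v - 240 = (v - 3)*(v^3 - 5*v^2 - 16*v + 80) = (v - 4)*(v - 3)*(v^2 - v - 20) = (v - 5)*(v - 4)*(v - 3)*(v + 4)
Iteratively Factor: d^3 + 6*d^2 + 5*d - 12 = (d + 4)*(d^2 + 2*d - 3) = (d + 3)*(d + 4)*(d - 1)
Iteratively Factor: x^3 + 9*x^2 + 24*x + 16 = (x + 4)*(x^2 + 5*x + 4) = (x + 4)^2*(x + 1)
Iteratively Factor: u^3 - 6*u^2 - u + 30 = (u + 2)*(u^2 - 8*u + 15) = (u - 5)*(u + 2)*(u - 3)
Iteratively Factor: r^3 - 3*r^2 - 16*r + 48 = (r + 4)*(r^2 - 7*r + 12) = (r - 3)*(r + 4)*(r - 4)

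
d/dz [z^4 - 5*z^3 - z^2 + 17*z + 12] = 4*z^3 - 15*z^2 - 2*z + 17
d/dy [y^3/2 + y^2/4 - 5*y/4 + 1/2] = 3*y^2/2 + y/2 - 5/4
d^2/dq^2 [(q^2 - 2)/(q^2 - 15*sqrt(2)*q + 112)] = 6*(5*sqrt(2)*q^3 - 114*q^2 + 30*sqrt(2)*q + 3956)/(q^6 - 45*sqrt(2)*q^5 + 1686*q^4 - 16830*sqrt(2)*q^3 + 188832*q^2 - 564480*sqrt(2)*q + 1404928)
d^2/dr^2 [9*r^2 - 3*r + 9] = 18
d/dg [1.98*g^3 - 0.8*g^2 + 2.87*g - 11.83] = 5.94*g^2 - 1.6*g + 2.87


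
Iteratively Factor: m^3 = (m)*(m^2) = m^2*(m)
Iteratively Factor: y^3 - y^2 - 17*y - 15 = (y - 5)*(y^2 + 4*y + 3) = (y - 5)*(y + 3)*(y + 1)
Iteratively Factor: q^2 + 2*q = (q + 2)*(q)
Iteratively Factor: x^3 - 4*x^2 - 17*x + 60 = (x - 5)*(x^2 + x - 12) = (x - 5)*(x - 3)*(x + 4)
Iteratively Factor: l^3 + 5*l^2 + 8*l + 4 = (l + 2)*(l^2 + 3*l + 2) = (l + 2)^2*(l + 1)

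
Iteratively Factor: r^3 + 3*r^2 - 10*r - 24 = (r - 3)*(r^2 + 6*r + 8) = (r - 3)*(r + 2)*(r + 4)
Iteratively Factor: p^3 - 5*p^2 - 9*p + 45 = (p - 3)*(p^2 - 2*p - 15) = (p - 5)*(p - 3)*(p + 3)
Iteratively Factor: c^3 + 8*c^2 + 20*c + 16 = (c + 4)*(c^2 + 4*c + 4) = (c + 2)*(c + 4)*(c + 2)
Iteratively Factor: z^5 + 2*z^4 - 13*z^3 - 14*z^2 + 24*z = (z + 2)*(z^4 - 13*z^2 + 12*z) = z*(z + 2)*(z^3 - 13*z + 12) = z*(z - 1)*(z + 2)*(z^2 + z - 12) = z*(z - 3)*(z - 1)*(z + 2)*(z + 4)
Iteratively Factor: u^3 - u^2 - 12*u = (u)*(u^2 - u - 12) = u*(u + 3)*(u - 4)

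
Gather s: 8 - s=8 - s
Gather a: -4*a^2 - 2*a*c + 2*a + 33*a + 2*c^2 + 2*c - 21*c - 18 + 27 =-4*a^2 + a*(35 - 2*c) + 2*c^2 - 19*c + 9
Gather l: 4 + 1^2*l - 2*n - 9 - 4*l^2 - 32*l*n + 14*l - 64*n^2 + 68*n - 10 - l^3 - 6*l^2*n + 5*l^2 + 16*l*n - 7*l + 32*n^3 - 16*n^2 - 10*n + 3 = -l^3 + l^2*(1 - 6*n) + l*(8 - 16*n) + 32*n^3 - 80*n^2 + 56*n - 12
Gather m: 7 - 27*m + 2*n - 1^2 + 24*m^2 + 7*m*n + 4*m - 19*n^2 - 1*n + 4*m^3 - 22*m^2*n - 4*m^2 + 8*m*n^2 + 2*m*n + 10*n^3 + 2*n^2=4*m^3 + m^2*(20 - 22*n) + m*(8*n^2 + 9*n - 23) + 10*n^3 - 17*n^2 + n + 6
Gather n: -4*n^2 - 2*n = -4*n^2 - 2*n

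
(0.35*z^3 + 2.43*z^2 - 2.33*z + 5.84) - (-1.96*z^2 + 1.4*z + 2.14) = 0.35*z^3 + 4.39*z^2 - 3.73*z + 3.7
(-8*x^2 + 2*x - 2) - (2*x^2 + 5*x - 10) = -10*x^2 - 3*x + 8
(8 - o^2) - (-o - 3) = -o^2 + o + 11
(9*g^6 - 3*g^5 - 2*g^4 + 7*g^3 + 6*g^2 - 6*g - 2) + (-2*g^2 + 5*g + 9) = 9*g^6 - 3*g^5 - 2*g^4 + 7*g^3 + 4*g^2 - g + 7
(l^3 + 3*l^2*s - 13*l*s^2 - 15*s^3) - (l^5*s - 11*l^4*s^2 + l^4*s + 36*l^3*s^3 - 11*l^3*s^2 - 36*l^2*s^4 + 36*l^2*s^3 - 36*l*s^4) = -l^5*s + 11*l^4*s^2 - l^4*s - 36*l^3*s^3 + 11*l^3*s^2 + l^3 + 36*l^2*s^4 - 36*l^2*s^3 + 3*l^2*s + 36*l*s^4 - 13*l*s^2 - 15*s^3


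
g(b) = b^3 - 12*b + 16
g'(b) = 3*b^2 - 12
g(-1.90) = 31.94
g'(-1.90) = -1.17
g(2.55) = 1.98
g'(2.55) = 7.51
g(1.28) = 2.74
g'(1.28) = -7.08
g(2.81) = 4.47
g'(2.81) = 11.69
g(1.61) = 0.85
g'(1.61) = -4.22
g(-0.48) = 21.65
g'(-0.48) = -11.31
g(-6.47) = -177.20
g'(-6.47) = 113.58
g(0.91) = 5.83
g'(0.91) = -9.52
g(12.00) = 1600.00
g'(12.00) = 420.00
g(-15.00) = -3179.00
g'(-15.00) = 663.00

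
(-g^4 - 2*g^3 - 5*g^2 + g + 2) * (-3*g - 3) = 3*g^5 + 9*g^4 + 21*g^3 + 12*g^2 - 9*g - 6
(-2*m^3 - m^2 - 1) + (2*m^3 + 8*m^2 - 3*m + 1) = 7*m^2 - 3*m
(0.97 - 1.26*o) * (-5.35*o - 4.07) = 6.741*o^2 - 0.0612999999999992*o - 3.9479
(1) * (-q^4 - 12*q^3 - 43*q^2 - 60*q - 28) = -q^4 - 12*q^3 - 43*q^2 - 60*q - 28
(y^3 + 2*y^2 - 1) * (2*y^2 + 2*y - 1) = 2*y^5 + 6*y^4 + 3*y^3 - 4*y^2 - 2*y + 1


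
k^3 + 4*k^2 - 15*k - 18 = (k - 3)*(k + 1)*(k + 6)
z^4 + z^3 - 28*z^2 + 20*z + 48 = (z - 4)*(z - 2)*(z + 1)*(z + 6)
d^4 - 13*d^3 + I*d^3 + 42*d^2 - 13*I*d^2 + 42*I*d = d*(d - 7)*(d - 6)*(d + I)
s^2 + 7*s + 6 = (s + 1)*(s + 6)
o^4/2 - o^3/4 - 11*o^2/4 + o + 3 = (o/2 + 1/2)*(o - 2)*(o - 3/2)*(o + 2)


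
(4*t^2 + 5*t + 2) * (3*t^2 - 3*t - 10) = 12*t^4 + 3*t^3 - 49*t^2 - 56*t - 20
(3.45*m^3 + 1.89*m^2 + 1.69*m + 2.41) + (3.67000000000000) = 3.45*m^3 + 1.89*m^2 + 1.69*m + 6.08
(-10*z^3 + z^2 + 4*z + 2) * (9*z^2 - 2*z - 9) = -90*z^5 + 29*z^4 + 124*z^3 + z^2 - 40*z - 18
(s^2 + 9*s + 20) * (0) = 0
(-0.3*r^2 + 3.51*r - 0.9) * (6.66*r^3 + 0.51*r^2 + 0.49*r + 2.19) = -1.998*r^5 + 23.2236*r^4 - 4.3509*r^3 + 0.6039*r^2 + 7.2459*r - 1.971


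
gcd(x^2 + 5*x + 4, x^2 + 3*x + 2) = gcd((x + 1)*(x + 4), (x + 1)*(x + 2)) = x + 1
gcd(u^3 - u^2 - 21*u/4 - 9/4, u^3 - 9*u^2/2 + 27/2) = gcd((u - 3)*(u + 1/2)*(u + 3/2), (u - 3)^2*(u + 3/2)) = u^2 - 3*u/2 - 9/2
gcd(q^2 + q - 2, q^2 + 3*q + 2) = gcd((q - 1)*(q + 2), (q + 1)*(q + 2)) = q + 2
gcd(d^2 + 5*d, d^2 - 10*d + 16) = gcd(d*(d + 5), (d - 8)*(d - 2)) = 1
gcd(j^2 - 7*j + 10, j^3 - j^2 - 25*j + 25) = j - 5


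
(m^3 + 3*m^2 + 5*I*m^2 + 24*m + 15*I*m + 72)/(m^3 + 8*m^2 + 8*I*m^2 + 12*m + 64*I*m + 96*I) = (m^2 + 3*m*(1 - I) - 9*I)/(m^2 + 8*m + 12)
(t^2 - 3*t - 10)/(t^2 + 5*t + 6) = (t - 5)/(t + 3)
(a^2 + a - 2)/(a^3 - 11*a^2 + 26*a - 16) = (a + 2)/(a^2 - 10*a + 16)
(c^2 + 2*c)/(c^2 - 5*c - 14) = c/(c - 7)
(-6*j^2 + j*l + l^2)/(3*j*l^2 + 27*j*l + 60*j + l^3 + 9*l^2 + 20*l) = (-2*j + l)/(l^2 + 9*l + 20)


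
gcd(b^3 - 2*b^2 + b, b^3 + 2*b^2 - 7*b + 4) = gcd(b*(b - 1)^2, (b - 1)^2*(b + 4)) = b^2 - 2*b + 1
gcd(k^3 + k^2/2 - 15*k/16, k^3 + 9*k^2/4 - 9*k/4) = k^2 - 3*k/4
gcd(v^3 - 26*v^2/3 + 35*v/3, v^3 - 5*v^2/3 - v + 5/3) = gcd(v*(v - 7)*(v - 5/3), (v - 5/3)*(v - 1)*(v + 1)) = v - 5/3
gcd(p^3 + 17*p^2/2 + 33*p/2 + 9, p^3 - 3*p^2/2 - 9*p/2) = p + 3/2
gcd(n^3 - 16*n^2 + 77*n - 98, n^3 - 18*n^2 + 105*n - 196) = n^2 - 14*n + 49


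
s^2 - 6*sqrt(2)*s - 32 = (s - 8*sqrt(2))*(s + 2*sqrt(2))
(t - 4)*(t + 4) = t^2 - 16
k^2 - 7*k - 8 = (k - 8)*(k + 1)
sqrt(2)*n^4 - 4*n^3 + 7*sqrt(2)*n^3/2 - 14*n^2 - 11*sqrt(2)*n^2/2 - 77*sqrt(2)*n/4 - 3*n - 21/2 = (n + 7/2)*(n - 3*sqrt(2))*(n + sqrt(2)/2)*(sqrt(2)*n + 1)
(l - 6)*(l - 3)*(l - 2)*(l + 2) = l^4 - 9*l^3 + 14*l^2 + 36*l - 72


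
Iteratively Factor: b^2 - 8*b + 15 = (b - 3)*(b - 5)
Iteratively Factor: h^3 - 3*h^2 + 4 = (h - 2)*(h^2 - h - 2) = (h - 2)^2*(h + 1)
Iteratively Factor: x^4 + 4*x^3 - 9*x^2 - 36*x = (x + 4)*(x^3 - 9*x) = (x - 3)*(x + 4)*(x^2 + 3*x) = (x - 3)*(x + 3)*(x + 4)*(x)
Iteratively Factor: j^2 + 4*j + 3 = (j + 1)*(j + 3)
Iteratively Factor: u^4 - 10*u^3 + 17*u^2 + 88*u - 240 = (u - 5)*(u^3 - 5*u^2 - 8*u + 48) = (u - 5)*(u + 3)*(u^2 - 8*u + 16) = (u - 5)*(u - 4)*(u + 3)*(u - 4)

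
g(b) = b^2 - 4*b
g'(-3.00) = -10.00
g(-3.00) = 21.00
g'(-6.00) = -16.00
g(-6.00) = 60.00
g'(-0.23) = -4.46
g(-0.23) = 0.97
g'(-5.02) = -14.04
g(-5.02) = 45.28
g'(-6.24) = -16.48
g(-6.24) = 63.90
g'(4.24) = 4.48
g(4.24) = 1.02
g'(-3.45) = -10.90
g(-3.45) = 25.70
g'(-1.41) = -6.82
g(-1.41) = 7.63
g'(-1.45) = -6.90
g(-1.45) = 7.90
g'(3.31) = 2.62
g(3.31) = -2.28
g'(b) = 2*b - 4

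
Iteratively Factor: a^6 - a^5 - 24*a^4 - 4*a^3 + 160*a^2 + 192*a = (a + 3)*(a^5 - 4*a^4 - 12*a^3 + 32*a^2 + 64*a) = (a + 2)*(a + 3)*(a^4 - 6*a^3 + 32*a) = (a + 2)^2*(a + 3)*(a^3 - 8*a^2 + 16*a) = (a - 4)*(a + 2)^2*(a + 3)*(a^2 - 4*a) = a*(a - 4)*(a + 2)^2*(a + 3)*(a - 4)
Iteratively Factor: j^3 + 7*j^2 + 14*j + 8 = (j + 2)*(j^2 + 5*j + 4) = (j + 1)*(j + 2)*(j + 4)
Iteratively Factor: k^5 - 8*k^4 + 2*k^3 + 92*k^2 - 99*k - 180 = (k - 5)*(k^4 - 3*k^3 - 13*k^2 + 27*k + 36) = (k - 5)*(k + 1)*(k^3 - 4*k^2 - 9*k + 36) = (k - 5)*(k - 4)*(k + 1)*(k^2 - 9) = (k - 5)*(k - 4)*(k + 1)*(k + 3)*(k - 3)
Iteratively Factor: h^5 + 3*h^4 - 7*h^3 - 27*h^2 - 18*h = (h)*(h^4 + 3*h^3 - 7*h^2 - 27*h - 18) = h*(h + 1)*(h^3 + 2*h^2 - 9*h - 18) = h*(h + 1)*(h + 2)*(h^2 - 9) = h*(h - 3)*(h + 1)*(h + 2)*(h + 3)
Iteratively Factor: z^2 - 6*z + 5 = (z - 1)*(z - 5)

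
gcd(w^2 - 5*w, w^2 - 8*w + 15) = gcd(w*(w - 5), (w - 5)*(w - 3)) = w - 5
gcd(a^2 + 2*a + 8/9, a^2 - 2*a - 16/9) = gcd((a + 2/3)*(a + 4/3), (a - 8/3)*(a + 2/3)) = a + 2/3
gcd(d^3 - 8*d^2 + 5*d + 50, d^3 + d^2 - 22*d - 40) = d^2 - 3*d - 10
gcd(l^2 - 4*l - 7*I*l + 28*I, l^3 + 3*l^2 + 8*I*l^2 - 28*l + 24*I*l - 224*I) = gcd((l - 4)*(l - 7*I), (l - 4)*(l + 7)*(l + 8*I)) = l - 4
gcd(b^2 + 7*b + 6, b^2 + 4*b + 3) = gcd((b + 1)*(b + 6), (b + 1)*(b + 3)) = b + 1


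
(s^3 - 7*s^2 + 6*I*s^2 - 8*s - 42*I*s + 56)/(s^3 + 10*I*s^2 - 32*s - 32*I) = (s - 7)/(s + 4*I)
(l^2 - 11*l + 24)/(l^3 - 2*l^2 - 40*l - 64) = (l - 3)/(l^2 + 6*l + 8)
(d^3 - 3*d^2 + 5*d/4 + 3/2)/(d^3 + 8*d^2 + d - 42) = (d^2 - d - 3/4)/(d^2 + 10*d + 21)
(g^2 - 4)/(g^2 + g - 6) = (g + 2)/(g + 3)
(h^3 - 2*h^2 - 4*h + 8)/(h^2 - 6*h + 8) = (h^2 - 4)/(h - 4)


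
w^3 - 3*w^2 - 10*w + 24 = (w - 4)*(w - 2)*(w + 3)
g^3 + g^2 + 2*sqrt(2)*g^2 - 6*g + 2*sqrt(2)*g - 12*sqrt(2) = (g - 2)*(g + 3)*(g + 2*sqrt(2))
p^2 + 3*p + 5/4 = (p + 1/2)*(p + 5/2)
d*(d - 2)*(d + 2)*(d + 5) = d^4 + 5*d^3 - 4*d^2 - 20*d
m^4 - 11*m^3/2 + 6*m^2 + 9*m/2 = m*(m - 3)^2*(m + 1/2)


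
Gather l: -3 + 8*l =8*l - 3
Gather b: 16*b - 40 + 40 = 16*b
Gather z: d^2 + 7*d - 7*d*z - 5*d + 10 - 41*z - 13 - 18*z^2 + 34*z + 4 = d^2 + 2*d - 18*z^2 + z*(-7*d - 7) + 1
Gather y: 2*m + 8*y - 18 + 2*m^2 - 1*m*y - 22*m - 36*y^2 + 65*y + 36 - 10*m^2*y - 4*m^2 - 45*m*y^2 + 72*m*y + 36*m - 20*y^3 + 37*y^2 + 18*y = -2*m^2 + 16*m - 20*y^3 + y^2*(1 - 45*m) + y*(-10*m^2 + 71*m + 91) + 18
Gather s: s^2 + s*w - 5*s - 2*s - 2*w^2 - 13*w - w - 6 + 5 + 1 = s^2 + s*(w - 7) - 2*w^2 - 14*w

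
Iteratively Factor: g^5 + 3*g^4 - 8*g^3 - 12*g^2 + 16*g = (g + 4)*(g^4 - g^3 - 4*g^2 + 4*g) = (g - 1)*(g + 4)*(g^3 - 4*g) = (g - 2)*(g - 1)*(g + 4)*(g^2 + 2*g) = g*(g - 2)*(g - 1)*(g + 4)*(g + 2)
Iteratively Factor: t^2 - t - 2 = (t - 2)*(t + 1)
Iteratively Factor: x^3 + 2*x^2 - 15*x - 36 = (x + 3)*(x^2 - x - 12) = (x - 4)*(x + 3)*(x + 3)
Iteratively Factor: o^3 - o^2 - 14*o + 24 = (o - 2)*(o^2 + o - 12) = (o - 2)*(o + 4)*(o - 3)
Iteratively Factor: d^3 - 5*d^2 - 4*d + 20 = (d - 2)*(d^2 - 3*d - 10) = (d - 5)*(d - 2)*(d + 2)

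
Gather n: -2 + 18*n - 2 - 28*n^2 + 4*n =-28*n^2 + 22*n - 4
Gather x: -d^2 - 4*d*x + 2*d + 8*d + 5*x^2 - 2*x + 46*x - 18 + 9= -d^2 + 10*d + 5*x^2 + x*(44 - 4*d) - 9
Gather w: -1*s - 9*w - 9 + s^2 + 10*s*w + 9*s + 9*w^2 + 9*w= s^2 + 10*s*w + 8*s + 9*w^2 - 9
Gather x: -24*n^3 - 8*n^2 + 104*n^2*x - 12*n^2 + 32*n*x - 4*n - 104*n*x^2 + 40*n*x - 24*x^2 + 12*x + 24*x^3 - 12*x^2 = -24*n^3 - 20*n^2 - 4*n + 24*x^3 + x^2*(-104*n - 36) + x*(104*n^2 + 72*n + 12)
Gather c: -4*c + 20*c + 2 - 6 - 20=16*c - 24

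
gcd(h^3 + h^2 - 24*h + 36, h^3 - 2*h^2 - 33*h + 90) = h^2 + 3*h - 18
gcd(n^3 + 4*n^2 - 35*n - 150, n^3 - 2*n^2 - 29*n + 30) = n^2 - n - 30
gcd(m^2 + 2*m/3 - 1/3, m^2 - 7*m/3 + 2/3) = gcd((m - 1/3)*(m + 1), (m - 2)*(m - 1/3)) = m - 1/3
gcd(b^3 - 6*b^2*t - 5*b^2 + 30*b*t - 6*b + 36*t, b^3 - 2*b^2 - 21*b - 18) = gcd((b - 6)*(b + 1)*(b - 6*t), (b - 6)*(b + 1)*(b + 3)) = b^2 - 5*b - 6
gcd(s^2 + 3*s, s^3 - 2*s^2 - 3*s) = s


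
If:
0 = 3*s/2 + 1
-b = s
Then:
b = 2/3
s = -2/3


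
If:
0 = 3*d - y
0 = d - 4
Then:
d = 4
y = 12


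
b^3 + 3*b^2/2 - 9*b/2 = b*(b - 3/2)*(b + 3)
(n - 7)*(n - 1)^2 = n^3 - 9*n^2 + 15*n - 7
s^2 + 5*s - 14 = (s - 2)*(s + 7)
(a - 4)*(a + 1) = a^2 - 3*a - 4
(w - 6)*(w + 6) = w^2 - 36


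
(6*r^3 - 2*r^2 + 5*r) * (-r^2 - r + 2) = -6*r^5 - 4*r^4 + 9*r^3 - 9*r^2 + 10*r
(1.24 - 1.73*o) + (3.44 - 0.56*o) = 4.68 - 2.29*o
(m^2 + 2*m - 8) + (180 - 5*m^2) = -4*m^2 + 2*m + 172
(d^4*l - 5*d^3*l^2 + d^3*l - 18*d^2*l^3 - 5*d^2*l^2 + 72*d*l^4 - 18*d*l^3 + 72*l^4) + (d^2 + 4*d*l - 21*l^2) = d^4*l - 5*d^3*l^2 + d^3*l - 18*d^2*l^3 - 5*d^2*l^2 + d^2 + 72*d*l^4 - 18*d*l^3 + 4*d*l + 72*l^4 - 21*l^2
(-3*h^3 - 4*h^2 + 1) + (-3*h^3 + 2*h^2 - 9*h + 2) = -6*h^3 - 2*h^2 - 9*h + 3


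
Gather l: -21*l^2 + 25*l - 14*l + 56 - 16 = -21*l^2 + 11*l + 40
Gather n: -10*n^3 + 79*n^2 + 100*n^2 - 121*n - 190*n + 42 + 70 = -10*n^3 + 179*n^2 - 311*n + 112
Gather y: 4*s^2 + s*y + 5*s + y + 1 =4*s^2 + 5*s + y*(s + 1) + 1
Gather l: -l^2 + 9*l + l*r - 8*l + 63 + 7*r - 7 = -l^2 + l*(r + 1) + 7*r + 56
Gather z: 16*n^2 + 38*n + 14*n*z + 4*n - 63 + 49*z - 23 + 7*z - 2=16*n^2 + 42*n + z*(14*n + 56) - 88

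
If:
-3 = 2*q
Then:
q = -3/2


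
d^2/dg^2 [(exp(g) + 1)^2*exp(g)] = (9*exp(2*g) + 8*exp(g) + 1)*exp(g)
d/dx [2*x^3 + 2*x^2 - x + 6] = 6*x^2 + 4*x - 1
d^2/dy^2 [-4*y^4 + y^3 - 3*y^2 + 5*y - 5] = -48*y^2 + 6*y - 6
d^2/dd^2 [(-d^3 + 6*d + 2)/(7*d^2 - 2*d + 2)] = 4*(152*d^3 + 153*d^2 - 174*d + 2)/(343*d^6 - 294*d^5 + 378*d^4 - 176*d^3 + 108*d^2 - 24*d + 8)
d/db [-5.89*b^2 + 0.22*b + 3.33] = 0.22 - 11.78*b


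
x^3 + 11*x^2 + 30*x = x*(x + 5)*(x + 6)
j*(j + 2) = j^2 + 2*j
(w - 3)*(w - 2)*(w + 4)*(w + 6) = w^4 + 5*w^3 - 20*w^2 - 60*w + 144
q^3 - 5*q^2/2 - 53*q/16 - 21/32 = (q - 7/2)*(q + 1/4)*(q + 3/4)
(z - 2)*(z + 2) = z^2 - 4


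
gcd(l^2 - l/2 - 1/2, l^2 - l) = l - 1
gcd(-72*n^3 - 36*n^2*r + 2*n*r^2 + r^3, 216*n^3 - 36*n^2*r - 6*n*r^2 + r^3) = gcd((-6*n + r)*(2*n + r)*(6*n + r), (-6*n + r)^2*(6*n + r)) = -36*n^2 + r^2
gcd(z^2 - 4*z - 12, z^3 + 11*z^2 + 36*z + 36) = z + 2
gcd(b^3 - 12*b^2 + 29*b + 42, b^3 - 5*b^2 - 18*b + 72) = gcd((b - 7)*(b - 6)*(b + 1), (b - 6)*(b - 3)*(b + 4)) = b - 6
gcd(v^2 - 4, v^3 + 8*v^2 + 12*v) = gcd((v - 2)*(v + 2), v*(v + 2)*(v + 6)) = v + 2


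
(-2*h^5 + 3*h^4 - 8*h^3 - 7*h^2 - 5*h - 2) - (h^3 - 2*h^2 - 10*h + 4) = -2*h^5 + 3*h^4 - 9*h^3 - 5*h^2 + 5*h - 6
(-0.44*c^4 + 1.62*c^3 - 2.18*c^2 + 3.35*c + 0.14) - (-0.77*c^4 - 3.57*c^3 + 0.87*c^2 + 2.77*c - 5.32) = 0.33*c^4 + 5.19*c^3 - 3.05*c^2 + 0.58*c + 5.46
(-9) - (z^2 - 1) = -z^2 - 8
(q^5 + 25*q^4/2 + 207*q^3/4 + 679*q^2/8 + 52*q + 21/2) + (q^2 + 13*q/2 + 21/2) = q^5 + 25*q^4/2 + 207*q^3/4 + 687*q^2/8 + 117*q/2 + 21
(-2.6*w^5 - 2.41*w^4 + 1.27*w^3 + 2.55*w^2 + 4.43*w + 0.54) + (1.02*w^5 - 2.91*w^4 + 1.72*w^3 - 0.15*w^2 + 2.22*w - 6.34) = -1.58*w^5 - 5.32*w^4 + 2.99*w^3 + 2.4*w^2 + 6.65*w - 5.8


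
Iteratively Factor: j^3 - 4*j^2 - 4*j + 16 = (j - 4)*(j^2 - 4) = (j - 4)*(j + 2)*(j - 2)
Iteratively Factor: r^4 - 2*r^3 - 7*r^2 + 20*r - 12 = (r - 1)*(r^3 - r^2 - 8*r + 12) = (r - 1)*(r + 3)*(r^2 - 4*r + 4) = (r - 2)*(r - 1)*(r + 3)*(r - 2)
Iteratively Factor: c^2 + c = (c)*(c + 1)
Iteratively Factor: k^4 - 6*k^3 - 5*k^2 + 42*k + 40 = (k - 4)*(k^3 - 2*k^2 - 13*k - 10) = (k - 5)*(k - 4)*(k^2 + 3*k + 2) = (k - 5)*(k - 4)*(k + 2)*(k + 1)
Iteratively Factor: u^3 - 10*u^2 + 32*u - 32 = (u - 4)*(u^2 - 6*u + 8) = (u - 4)^2*(u - 2)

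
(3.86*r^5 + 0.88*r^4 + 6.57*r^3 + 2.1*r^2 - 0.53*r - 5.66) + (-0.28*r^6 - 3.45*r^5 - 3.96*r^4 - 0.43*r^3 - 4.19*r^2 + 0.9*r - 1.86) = -0.28*r^6 + 0.41*r^5 - 3.08*r^4 + 6.14*r^3 - 2.09*r^2 + 0.37*r - 7.52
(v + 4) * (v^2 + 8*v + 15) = v^3 + 12*v^2 + 47*v + 60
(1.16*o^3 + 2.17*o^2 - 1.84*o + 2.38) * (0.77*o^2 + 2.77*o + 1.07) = 0.8932*o^5 + 4.8841*o^4 + 5.8353*o^3 - 0.9423*o^2 + 4.6238*o + 2.5466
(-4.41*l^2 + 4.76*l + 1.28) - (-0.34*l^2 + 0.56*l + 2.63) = -4.07*l^2 + 4.2*l - 1.35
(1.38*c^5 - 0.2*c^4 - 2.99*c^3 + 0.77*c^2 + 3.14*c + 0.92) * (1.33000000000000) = 1.8354*c^5 - 0.266*c^4 - 3.9767*c^3 + 1.0241*c^2 + 4.1762*c + 1.2236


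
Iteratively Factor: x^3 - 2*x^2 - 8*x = (x)*(x^2 - 2*x - 8) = x*(x - 4)*(x + 2)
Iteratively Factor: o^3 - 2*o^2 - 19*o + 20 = (o - 1)*(o^2 - o - 20) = (o - 5)*(o - 1)*(o + 4)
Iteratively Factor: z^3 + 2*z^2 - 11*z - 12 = (z - 3)*(z^2 + 5*z + 4) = (z - 3)*(z + 4)*(z + 1)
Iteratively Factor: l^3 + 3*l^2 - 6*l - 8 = (l - 2)*(l^2 + 5*l + 4) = (l - 2)*(l + 1)*(l + 4)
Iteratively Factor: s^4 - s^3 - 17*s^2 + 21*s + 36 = (s + 1)*(s^3 - 2*s^2 - 15*s + 36) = (s - 3)*(s + 1)*(s^2 + s - 12) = (s - 3)*(s + 1)*(s + 4)*(s - 3)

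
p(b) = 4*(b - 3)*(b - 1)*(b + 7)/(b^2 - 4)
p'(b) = -8*b*(b - 3)*(b - 1)*(b + 7)/(b^2 - 4)^2 + 4*(b - 3)*(b - 1)/(b^2 - 4) + 4*(b - 3)*(b + 7)/(b^2 - 4) + 4*(b - 1)*(b + 7)/(b^2 - 4)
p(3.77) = 9.00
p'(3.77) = 9.13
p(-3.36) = 55.39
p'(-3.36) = 44.86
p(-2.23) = 331.29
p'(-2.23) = 1422.27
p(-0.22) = -26.96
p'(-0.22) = 29.50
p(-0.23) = -27.26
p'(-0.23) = 29.75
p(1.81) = 46.92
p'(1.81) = 258.47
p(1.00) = 0.00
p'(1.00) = 21.33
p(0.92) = -1.67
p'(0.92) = 20.51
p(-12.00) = -27.86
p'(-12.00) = 4.80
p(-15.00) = -41.70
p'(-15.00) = 4.47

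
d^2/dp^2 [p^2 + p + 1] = 2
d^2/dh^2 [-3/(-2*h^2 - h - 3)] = 6*(-4*h^2 - 2*h + (4*h + 1)^2 - 6)/(2*h^2 + h + 3)^3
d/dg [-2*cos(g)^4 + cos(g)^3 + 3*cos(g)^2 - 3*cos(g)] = 3*sin(g)^3 + 2*sin(g)*cos(3*g)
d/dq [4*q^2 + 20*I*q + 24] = 8*q + 20*I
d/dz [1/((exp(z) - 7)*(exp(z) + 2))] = (5 - 2*exp(z))*exp(z)/(exp(4*z) - 10*exp(3*z) - 3*exp(2*z) + 140*exp(z) + 196)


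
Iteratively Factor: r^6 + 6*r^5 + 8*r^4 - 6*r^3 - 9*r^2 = (r + 3)*(r^5 + 3*r^4 - r^3 - 3*r^2) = r*(r + 3)*(r^4 + 3*r^3 - r^2 - 3*r) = r*(r - 1)*(r + 3)*(r^3 + 4*r^2 + 3*r) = r^2*(r - 1)*(r + 3)*(r^2 + 4*r + 3) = r^2*(r - 1)*(r + 3)^2*(r + 1)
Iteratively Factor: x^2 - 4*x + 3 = (x - 1)*(x - 3)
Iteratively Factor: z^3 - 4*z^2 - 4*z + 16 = (z - 2)*(z^2 - 2*z - 8) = (z - 2)*(z + 2)*(z - 4)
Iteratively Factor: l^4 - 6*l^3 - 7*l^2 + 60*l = (l + 3)*(l^3 - 9*l^2 + 20*l) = l*(l + 3)*(l^2 - 9*l + 20) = l*(l - 4)*(l + 3)*(l - 5)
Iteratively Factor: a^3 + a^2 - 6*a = (a - 2)*(a^2 + 3*a) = (a - 2)*(a + 3)*(a)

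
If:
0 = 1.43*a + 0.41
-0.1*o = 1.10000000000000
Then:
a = -0.29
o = -11.00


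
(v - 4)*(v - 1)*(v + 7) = v^3 + 2*v^2 - 31*v + 28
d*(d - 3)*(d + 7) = d^3 + 4*d^2 - 21*d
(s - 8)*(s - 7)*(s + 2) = s^3 - 13*s^2 + 26*s + 112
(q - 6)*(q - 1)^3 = q^4 - 9*q^3 + 21*q^2 - 19*q + 6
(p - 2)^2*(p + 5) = p^3 + p^2 - 16*p + 20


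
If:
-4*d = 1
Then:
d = -1/4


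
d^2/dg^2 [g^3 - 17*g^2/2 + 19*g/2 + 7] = 6*g - 17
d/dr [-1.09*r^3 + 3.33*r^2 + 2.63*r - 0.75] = -3.27*r^2 + 6.66*r + 2.63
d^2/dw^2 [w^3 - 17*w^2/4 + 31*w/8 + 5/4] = 6*w - 17/2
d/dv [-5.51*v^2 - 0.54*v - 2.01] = -11.02*v - 0.54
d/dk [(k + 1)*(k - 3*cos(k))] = k + (k + 1)*(3*sin(k) + 1) - 3*cos(k)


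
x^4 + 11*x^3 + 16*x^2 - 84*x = x*(x - 2)*(x + 6)*(x + 7)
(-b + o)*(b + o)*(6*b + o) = -6*b^3 - b^2*o + 6*b*o^2 + o^3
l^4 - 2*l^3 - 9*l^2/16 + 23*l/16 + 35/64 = (l - 7/4)*(l - 5/4)*(l + 1/2)^2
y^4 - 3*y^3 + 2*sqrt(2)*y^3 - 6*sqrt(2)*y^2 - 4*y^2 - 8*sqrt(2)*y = y*(y - 4)*(y + 1)*(y + 2*sqrt(2))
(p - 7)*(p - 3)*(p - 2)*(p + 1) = p^4 - 11*p^3 + 29*p^2 - p - 42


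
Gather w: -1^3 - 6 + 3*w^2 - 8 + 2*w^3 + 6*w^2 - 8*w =2*w^3 + 9*w^2 - 8*w - 15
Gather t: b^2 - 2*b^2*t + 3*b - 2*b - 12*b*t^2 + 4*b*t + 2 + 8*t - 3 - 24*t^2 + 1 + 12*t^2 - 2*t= b^2 + b + t^2*(-12*b - 12) + t*(-2*b^2 + 4*b + 6)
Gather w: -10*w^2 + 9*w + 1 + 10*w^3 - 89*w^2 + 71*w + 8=10*w^3 - 99*w^2 + 80*w + 9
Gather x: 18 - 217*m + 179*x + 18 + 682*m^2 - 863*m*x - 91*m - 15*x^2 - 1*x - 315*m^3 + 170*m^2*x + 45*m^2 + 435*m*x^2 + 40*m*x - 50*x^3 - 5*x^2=-315*m^3 + 727*m^2 - 308*m - 50*x^3 + x^2*(435*m - 20) + x*(170*m^2 - 823*m + 178) + 36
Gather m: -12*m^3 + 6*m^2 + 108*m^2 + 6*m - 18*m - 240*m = -12*m^3 + 114*m^2 - 252*m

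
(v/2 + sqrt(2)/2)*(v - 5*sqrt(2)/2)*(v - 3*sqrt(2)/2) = v^3/2 - 3*sqrt(2)*v^2/2 - v/4 + 15*sqrt(2)/4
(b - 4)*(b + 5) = b^2 + b - 20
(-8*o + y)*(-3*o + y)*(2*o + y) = 48*o^3 + 2*o^2*y - 9*o*y^2 + y^3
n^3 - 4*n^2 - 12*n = n*(n - 6)*(n + 2)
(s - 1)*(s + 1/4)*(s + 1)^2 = s^4 + 5*s^3/4 - 3*s^2/4 - 5*s/4 - 1/4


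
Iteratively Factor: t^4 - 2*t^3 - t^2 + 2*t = (t - 2)*(t^3 - t) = t*(t - 2)*(t^2 - 1) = t*(t - 2)*(t - 1)*(t + 1)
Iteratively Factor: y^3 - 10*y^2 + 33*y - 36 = (y - 3)*(y^2 - 7*y + 12) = (y - 4)*(y - 3)*(y - 3)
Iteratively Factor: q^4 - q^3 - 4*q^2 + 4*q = (q + 2)*(q^3 - 3*q^2 + 2*q) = q*(q + 2)*(q^2 - 3*q + 2) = q*(q - 1)*(q + 2)*(q - 2)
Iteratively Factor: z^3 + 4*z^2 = (z)*(z^2 + 4*z) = z*(z + 4)*(z)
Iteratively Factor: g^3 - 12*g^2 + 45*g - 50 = (g - 5)*(g^2 - 7*g + 10) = (g - 5)^2*(g - 2)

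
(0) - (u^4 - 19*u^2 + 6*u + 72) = -u^4 + 19*u^2 - 6*u - 72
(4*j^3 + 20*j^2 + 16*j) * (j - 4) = 4*j^4 + 4*j^3 - 64*j^2 - 64*j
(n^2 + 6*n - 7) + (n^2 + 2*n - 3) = 2*n^2 + 8*n - 10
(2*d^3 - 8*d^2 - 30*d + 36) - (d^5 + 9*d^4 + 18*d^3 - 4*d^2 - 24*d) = -d^5 - 9*d^4 - 16*d^3 - 4*d^2 - 6*d + 36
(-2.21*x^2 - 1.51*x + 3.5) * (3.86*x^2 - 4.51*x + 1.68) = -8.5306*x^4 + 4.1385*x^3 + 16.6073*x^2 - 18.3218*x + 5.88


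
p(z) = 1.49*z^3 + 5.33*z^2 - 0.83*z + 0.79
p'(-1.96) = -4.55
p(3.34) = 112.99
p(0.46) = 1.68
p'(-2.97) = 6.94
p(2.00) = 32.37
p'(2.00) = 38.37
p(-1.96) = 11.67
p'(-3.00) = 7.42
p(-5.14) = -56.46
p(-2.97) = 11.24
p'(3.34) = 84.64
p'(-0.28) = -3.46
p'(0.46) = 5.02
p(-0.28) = 1.41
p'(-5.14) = 62.47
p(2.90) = 79.55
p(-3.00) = 11.02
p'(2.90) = 67.68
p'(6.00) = 224.05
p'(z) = 4.47*z^2 + 10.66*z - 0.83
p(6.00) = 509.53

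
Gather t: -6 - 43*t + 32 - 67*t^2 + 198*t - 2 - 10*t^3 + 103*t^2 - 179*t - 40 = -10*t^3 + 36*t^2 - 24*t - 16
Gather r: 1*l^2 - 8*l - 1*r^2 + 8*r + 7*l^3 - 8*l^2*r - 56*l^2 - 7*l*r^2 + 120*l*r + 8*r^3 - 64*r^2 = 7*l^3 - 55*l^2 - 8*l + 8*r^3 + r^2*(-7*l - 65) + r*(-8*l^2 + 120*l + 8)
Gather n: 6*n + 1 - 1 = 6*n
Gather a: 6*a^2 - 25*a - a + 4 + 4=6*a^2 - 26*a + 8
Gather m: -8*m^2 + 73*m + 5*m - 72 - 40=-8*m^2 + 78*m - 112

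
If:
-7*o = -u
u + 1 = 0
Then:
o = -1/7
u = -1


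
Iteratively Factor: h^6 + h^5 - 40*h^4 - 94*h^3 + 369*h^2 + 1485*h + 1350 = (h + 2)*(h^5 - h^4 - 38*h^3 - 18*h^2 + 405*h + 675) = (h + 2)*(h + 3)*(h^4 - 4*h^3 - 26*h^2 + 60*h + 225) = (h - 5)*(h + 2)*(h + 3)*(h^3 + h^2 - 21*h - 45) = (h - 5)*(h + 2)*(h + 3)^2*(h^2 - 2*h - 15) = (h - 5)^2*(h + 2)*(h + 3)^2*(h + 3)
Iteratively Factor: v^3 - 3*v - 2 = (v + 1)*(v^2 - v - 2) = (v - 2)*(v + 1)*(v + 1)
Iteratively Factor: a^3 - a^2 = (a)*(a^2 - a) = a^2*(a - 1)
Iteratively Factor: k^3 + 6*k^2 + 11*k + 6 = (k + 1)*(k^2 + 5*k + 6) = (k + 1)*(k + 2)*(k + 3)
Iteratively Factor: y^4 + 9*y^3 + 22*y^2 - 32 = (y - 1)*(y^3 + 10*y^2 + 32*y + 32) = (y - 1)*(y + 4)*(y^2 + 6*y + 8) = (y - 1)*(y + 4)^2*(y + 2)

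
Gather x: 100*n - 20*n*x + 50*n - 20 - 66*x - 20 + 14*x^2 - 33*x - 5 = 150*n + 14*x^2 + x*(-20*n - 99) - 45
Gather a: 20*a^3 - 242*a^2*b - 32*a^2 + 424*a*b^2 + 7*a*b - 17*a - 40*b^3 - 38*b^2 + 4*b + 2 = 20*a^3 + a^2*(-242*b - 32) + a*(424*b^2 + 7*b - 17) - 40*b^3 - 38*b^2 + 4*b + 2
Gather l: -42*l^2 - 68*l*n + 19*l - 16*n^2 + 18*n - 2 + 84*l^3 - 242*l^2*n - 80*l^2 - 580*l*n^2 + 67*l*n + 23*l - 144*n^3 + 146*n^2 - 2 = 84*l^3 + l^2*(-242*n - 122) + l*(-580*n^2 - n + 42) - 144*n^3 + 130*n^2 + 18*n - 4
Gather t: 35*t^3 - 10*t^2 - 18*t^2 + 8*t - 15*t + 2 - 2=35*t^3 - 28*t^2 - 7*t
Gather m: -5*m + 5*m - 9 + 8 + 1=0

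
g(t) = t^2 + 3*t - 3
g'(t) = 2*t + 3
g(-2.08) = -4.91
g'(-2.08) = -1.16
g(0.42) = -1.56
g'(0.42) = 3.84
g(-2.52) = -4.21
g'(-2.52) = -2.04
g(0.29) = -2.05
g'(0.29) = 3.58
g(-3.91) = 0.56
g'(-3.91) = -4.82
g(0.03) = -2.91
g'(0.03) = 3.06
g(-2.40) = -4.44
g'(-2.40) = -1.80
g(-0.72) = -4.64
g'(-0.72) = 1.56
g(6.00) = 51.00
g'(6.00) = 15.00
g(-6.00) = 15.00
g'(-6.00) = -9.00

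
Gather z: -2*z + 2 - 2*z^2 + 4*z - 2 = -2*z^2 + 2*z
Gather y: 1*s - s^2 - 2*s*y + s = -s^2 - 2*s*y + 2*s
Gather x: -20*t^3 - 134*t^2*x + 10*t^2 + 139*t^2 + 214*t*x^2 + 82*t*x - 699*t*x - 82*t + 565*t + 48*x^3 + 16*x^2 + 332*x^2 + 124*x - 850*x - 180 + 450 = -20*t^3 + 149*t^2 + 483*t + 48*x^3 + x^2*(214*t + 348) + x*(-134*t^2 - 617*t - 726) + 270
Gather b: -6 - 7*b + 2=-7*b - 4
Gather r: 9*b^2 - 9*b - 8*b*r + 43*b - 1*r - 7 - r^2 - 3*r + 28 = 9*b^2 + 34*b - r^2 + r*(-8*b - 4) + 21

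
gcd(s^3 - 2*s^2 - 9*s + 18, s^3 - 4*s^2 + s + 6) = s^2 - 5*s + 6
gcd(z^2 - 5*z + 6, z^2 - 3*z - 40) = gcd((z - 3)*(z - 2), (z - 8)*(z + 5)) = 1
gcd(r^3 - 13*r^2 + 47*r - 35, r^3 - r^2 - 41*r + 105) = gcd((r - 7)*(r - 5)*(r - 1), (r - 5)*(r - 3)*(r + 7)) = r - 5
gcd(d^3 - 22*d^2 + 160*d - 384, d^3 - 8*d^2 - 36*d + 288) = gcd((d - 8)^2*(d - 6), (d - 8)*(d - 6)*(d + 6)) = d^2 - 14*d + 48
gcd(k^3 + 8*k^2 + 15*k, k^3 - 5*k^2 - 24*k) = k^2 + 3*k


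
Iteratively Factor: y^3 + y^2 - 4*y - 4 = (y + 1)*(y^2 - 4) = (y + 1)*(y + 2)*(y - 2)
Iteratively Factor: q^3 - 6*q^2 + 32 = (q - 4)*(q^2 - 2*q - 8) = (q - 4)^2*(q + 2)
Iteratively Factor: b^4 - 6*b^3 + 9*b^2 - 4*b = (b - 1)*(b^3 - 5*b^2 + 4*b) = (b - 4)*(b - 1)*(b^2 - b) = b*(b - 4)*(b - 1)*(b - 1)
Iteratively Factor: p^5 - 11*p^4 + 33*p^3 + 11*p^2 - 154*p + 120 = (p - 4)*(p^4 - 7*p^3 + 5*p^2 + 31*p - 30) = (p - 4)*(p - 3)*(p^3 - 4*p^2 - 7*p + 10) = (p - 4)*(p - 3)*(p + 2)*(p^2 - 6*p + 5) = (p - 5)*(p - 4)*(p - 3)*(p + 2)*(p - 1)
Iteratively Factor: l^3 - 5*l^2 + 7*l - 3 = (l - 3)*(l^2 - 2*l + 1) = (l - 3)*(l - 1)*(l - 1)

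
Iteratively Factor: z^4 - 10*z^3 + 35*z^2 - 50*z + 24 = (z - 1)*(z^3 - 9*z^2 + 26*z - 24) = (z - 2)*(z - 1)*(z^2 - 7*z + 12) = (z - 4)*(z - 2)*(z - 1)*(z - 3)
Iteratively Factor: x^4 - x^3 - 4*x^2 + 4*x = (x)*(x^3 - x^2 - 4*x + 4) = x*(x + 2)*(x^2 - 3*x + 2) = x*(x - 1)*(x + 2)*(x - 2)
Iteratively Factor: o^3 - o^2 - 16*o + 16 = (o + 4)*(o^2 - 5*o + 4) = (o - 4)*(o + 4)*(o - 1)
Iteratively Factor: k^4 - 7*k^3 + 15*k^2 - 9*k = (k - 3)*(k^3 - 4*k^2 + 3*k) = (k - 3)*(k - 1)*(k^2 - 3*k) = (k - 3)^2*(k - 1)*(k)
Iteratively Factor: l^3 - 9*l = (l - 3)*(l^2 + 3*l) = l*(l - 3)*(l + 3)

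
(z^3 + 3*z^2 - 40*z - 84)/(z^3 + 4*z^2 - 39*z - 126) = (z + 2)/(z + 3)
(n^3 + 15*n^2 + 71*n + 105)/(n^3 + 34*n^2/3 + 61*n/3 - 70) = 3*(n^2 + 8*n + 15)/(3*n^2 + 13*n - 30)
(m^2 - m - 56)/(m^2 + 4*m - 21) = (m - 8)/(m - 3)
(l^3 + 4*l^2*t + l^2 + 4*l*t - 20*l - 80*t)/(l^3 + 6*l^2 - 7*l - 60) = (l^2 + 4*l*t - 4*l - 16*t)/(l^2 + l - 12)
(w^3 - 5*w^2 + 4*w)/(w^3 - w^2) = (w - 4)/w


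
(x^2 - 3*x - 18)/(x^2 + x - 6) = (x - 6)/(x - 2)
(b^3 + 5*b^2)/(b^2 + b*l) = b*(b + 5)/(b + l)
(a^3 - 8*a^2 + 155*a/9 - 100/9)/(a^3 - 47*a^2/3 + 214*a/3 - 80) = (3*a^2 - 19*a + 20)/(3*(a^2 - 14*a + 48))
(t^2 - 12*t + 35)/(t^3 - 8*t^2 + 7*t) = (t - 5)/(t*(t - 1))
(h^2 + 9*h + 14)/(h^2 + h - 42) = (h + 2)/(h - 6)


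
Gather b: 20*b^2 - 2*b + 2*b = 20*b^2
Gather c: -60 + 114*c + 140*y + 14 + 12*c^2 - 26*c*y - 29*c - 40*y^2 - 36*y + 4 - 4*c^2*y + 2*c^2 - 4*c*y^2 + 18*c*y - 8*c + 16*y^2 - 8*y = c^2*(14 - 4*y) + c*(-4*y^2 - 8*y + 77) - 24*y^2 + 96*y - 42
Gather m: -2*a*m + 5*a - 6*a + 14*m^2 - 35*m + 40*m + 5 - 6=-a + 14*m^2 + m*(5 - 2*a) - 1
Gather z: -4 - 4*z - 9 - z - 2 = -5*z - 15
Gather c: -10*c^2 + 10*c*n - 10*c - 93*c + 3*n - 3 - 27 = -10*c^2 + c*(10*n - 103) + 3*n - 30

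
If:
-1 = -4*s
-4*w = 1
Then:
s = 1/4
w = -1/4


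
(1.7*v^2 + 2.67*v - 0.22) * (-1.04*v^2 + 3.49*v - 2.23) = -1.768*v^4 + 3.1562*v^3 + 5.7561*v^2 - 6.7219*v + 0.4906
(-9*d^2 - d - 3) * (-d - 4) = 9*d^3 + 37*d^2 + 7*d + 12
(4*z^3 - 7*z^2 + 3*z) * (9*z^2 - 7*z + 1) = 36*z^5 - 91*z^4 + 80*z^3 - 28*z^2 + 3*z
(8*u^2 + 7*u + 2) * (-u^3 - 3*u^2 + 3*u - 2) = -8*u^5 - 31*u^4 + u^3 - u^2 - 8*u - 4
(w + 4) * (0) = 0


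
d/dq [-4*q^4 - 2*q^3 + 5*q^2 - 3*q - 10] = -16*q^3 - 6*q^2 + 10*q - 3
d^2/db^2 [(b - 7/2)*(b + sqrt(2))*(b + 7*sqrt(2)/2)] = 6*b - 7 + 9*sqrt(2)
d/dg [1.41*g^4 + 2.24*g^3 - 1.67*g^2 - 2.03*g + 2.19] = 5.64*g^3 + 6.72*g^2 - 3.34*g - 2.03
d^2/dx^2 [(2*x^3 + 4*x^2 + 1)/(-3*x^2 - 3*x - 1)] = 2*(24*x^3 - 9*x^2 - 33*x - 10)/(27*x^6 + 81*x^5 + 108*x^4 + 81*x^3 + 36*x^2 + 9*x + 1)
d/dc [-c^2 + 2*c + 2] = 2 - 2*c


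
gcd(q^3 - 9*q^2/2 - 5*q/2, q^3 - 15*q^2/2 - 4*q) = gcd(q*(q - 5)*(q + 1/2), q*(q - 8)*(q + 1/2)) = q^2 + q/2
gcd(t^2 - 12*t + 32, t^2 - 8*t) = t - 8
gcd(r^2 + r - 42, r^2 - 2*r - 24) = r - 6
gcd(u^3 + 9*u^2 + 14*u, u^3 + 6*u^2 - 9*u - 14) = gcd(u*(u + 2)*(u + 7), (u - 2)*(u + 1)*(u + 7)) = u + 7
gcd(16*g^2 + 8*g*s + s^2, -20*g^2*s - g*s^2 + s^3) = 4*g + s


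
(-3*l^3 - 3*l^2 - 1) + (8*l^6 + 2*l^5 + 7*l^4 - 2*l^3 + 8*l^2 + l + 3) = 8*l^6 + 2*l^5 + 7*l^4 - 5*l^3 + 5*l^2 + l + 2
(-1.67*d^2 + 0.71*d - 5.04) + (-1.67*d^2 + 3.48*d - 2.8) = -3.34*d^2 + 4.19*d - 7.84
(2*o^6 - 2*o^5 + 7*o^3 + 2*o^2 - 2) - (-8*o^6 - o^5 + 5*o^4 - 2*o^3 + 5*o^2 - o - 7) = 10*o^6 - o^5 - 5*o^4 + 9*o^3 - 3*o^2 + o + 5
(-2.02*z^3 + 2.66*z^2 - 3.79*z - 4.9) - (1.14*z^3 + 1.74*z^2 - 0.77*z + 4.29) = -3.16*z^3 + 0.92*z^2 - 3.02*z - 9.19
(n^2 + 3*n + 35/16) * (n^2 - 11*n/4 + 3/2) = n^4 + n^3/4 - 73*n^2/16 - 97*n/64 + 105/32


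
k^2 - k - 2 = (k - 2)*(k + 1)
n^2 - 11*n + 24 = (n - 8)*(n - 3)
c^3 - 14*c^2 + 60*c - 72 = (c - 6)^2*(c - 2)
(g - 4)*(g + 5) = g^2 + g - 20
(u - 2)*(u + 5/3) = u^2 - u/3 - 10/3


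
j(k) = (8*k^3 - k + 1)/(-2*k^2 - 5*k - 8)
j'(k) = (4*k + 5)*(8*k^3 - k + 1)/(-2*k^2 - 5*k - 8)^2 + (24*k^2 - 1)/(-2*k^2 - 5*k - 8)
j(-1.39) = 3.89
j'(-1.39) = -8.79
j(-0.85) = 0.59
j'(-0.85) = -3.33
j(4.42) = -9.94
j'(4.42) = -3.51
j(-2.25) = 12.78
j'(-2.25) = -10.09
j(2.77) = -4.52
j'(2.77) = -2.97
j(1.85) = -2.07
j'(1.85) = -2.30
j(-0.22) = -0.16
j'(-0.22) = 0.07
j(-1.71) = 7.04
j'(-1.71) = -10.61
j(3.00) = -5.22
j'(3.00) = -3.08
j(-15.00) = 70.45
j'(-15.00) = -3.98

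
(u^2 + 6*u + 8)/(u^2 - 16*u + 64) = (u^2 + 6*u + 8)/(u^2 - 16*u + 64)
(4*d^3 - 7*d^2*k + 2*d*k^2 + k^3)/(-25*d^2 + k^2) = (-4*d^3 + 7*d^2*k - 2*d*k^2 - k^3)/(25*d^2 - k^2)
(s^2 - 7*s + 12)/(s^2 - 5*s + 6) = (s - 4)/(s - 2)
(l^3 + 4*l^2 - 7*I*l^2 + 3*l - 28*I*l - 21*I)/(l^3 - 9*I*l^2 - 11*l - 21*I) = (l^2 + 4*l + 3)/(l^2 - 2*I*l + 3)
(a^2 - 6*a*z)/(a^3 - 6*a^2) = (a - 6*z)/(a*(a - 6))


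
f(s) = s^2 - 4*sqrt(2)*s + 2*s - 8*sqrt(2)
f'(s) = 2*s - 4*sqrt(2) + 2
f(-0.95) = -6.94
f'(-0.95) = -5.56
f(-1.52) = -3.44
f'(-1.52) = -6.70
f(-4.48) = 25.14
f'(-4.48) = -12.62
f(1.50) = -14.55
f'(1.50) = -0.66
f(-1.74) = -1.92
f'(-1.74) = -7.14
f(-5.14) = 33.90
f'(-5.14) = -13.94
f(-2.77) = 6.49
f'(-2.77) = -9.20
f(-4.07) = 20.13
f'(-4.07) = -11.80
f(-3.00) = 8.66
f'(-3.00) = -9.66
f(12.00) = 88.80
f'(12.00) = 20.34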